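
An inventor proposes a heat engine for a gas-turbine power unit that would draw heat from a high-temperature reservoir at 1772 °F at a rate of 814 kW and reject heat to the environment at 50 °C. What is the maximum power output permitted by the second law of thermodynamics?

Ẇ_max ≈ 601.8 kW

T_H = 1772 °F → (1772 − 32) × 5/9 = 966.67 °C = 1239.82 K.
T_C = 50 °C → 50 + 273.15 = 323.15 K.
By the Carnot theorem, η_max = 1 − T_C/T_H = 1 − 323.15/1239.82 = 0.7394.
W_max = η_max · Q_H = 0.7394 × 814 = 601.8 kW.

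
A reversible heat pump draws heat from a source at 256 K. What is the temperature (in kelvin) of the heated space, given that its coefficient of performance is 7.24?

COP_HP = T_H/(T_H − T_C) ⇒ T_H = T_C·COP_HP/(COP_HP − 1) = 256.00 × 7.24/(7.24 − 1) = 297.0 K.

T_H ≈ 297.0 K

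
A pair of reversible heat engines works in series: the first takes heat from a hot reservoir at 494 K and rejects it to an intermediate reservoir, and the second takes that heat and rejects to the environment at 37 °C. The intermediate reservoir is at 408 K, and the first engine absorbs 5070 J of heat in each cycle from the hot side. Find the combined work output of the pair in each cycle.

T_C = 37 °C → 37 + 273.15 = 310.15 K.
Two reversible stages in series are equivalent to a single Carnot engine between T_H and T_C, so η_total = 1 − T_C/T_H = 1 − 310.15/494.00 = 0.3722.
W_total = η_total · Q_H = 0.3722 × 5070 = 1887 J.

W_total ≈ 1887 J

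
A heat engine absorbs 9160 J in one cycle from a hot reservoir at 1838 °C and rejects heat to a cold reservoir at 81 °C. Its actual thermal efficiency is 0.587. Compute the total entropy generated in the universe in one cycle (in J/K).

T_H = 1838 °C → 1838 + 273.15 = 2111.15 K.
T_C = 81 °C → 81 + 273.15 = 354.15 K.
W = η·Q_H = 0.587 × 9160 = 5377 J, so Q_C = Q_H − W = 3783 J.
Entropy balance on the reservoirs: −Q_H/T_H = -4.339 J/K, +Q_C/T_C = 10.68 J/K.
ΔS_univ = −Q_H/T_H + Q_C/T_C = 6.343 J/K (> 0, since η = 0.587 < η_Carnot = 0.832).

ΔS_univ ≈ 6.343 J/K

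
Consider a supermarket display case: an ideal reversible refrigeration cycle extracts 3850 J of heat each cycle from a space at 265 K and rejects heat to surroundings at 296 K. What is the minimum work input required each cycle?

W_in ≈ 450 J

COP_R = T_C/(T_H − T_C) = 265.00/31.00 = 8.5484.
W = Q_C/COP_R = 3850/8.5484 = 450 J.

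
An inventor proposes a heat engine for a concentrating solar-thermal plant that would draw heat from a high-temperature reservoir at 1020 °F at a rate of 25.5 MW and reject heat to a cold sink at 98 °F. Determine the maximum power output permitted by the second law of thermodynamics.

Ẇ_max ≈ 15.9 MW

T_H = 1020 °F → (1020 − 32) × 5/9 = 548.89 °C = 822.04 K.
T_C = 98 °F → (98 − 32) × 5/9 = 36.67 °C = 309.82 K.
The second-law ceiling is the Carnot efficiency, η_max = 1 − T_C/T_H = 1 − 309.82/822.04 = 0.6231.
W_max = η_max · Q_H = 0.6231 × 25.5 = 15.9 MW.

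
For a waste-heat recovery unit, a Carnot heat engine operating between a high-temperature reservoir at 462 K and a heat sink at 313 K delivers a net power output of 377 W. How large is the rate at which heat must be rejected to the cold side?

Since the cycle is reversible, η = 1 − T_C/T_H = 1 − 313.00/462.00 = 0.3225.
Since Q_C/Q_H = T_C/T_H and Q_H = W/η, Q_C = W·T_C/(T_H − T_C) = 377 × 313.00/149.00 = 792 W.

Q̇_C ≈ 792 W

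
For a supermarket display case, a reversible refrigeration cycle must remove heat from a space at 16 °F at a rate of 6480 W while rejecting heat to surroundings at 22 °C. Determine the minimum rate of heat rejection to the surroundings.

T_H = 22 °C → 22 + 273.15 = 295.15 K.
T_C = 16 °F → (16 − 32) × 5/9 = -8.89 °C = 264.26 K.
For a reversible cycle Q_H/Q_C = T_H/T_C, so Q_H = Q_C·T_H/T_C = 6480 × 295.15/264.26 = 7240 W.

Q̇_H ≈ 7240 W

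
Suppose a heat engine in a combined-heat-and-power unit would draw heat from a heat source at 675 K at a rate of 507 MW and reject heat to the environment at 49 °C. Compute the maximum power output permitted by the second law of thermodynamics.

Ẇ_max ≈ 265 MW

T_C = 49 °C → 49 + 273.15 = 322.15 K.
No engine can exceed the Carnot limit: η_max = 1 − T_C/T_H = 1 − 322.15/675.00 = 0.5227.
W_max = η_max · Q_H = 0.5227 × 507 = 265 MW.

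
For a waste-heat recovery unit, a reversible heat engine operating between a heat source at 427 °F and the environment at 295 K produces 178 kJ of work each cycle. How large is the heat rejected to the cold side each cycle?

Q_C ≈ 266 kJ

T_H = 427 °F → (427 − 32) × 5/9 = 219.44 °C = 492.59 K.
Carnot efficiency: η = 1 − T_C/T_H = 1 − 295.00/492.59 = 0.4011.
Since Q_C/Q_H = T_C/T_H and Q_H = W/η, Q_C = W·T_C/(T_H − T_C) = 178 × 295.00/197.59 = 266 kJ.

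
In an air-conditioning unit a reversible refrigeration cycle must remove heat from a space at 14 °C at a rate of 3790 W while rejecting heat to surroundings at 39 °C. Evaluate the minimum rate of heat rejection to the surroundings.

Q̇_H ≈ 4120 W

T_H = 39 °C → 39 + 273.15 = 312.15 K.
T_C = 14 °C → 14 + 273.15 = 287.15 K.
For a reversible cycle Q_H/Q_C = T_H/T_C, so Q_H = Q_C·T_H/T_C = 3790 × 312.15/287.15 = 4120 W.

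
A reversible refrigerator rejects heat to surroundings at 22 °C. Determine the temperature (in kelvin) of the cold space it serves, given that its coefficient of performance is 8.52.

T_H = 22 °C → 22 + 273.15 = 295.15 K.
COP_R = T_C/(T_H − T_C) ⇒ T_C = T_H·COP_R/(1 + COP_R) = 295.15 × 8.52/(1 + 8.52) = 264 K.

T_C ≈ 264 K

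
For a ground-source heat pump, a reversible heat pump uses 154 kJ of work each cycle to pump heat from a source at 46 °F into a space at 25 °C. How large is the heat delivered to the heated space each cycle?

T_H = 25 °C → 25 + 273.15 = 298.15 K.
T_C = 46 °F → (46 − 32) × 5/9 = 7.78 °C = 280.93 K.
For a reversible heat pump, COP_HP = T_H/(T_H − T_C) = 298.15/17.22 = 17.3119.
Q_H = COP_HP · W = 17.3119 × 154 = 2670 kJ.

Q_H ≈ 2670 kJ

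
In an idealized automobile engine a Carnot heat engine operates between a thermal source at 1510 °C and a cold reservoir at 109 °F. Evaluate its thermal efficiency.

η ≈ 0.823

T_H = 1510 °C → 1510 + 273.15 = 1783.15 K.
T_C = 109 °F → (109 − 32) × 5/9 = 42.78 °C = 315.93 K.
Since the cycle is reversible, η = 1 − T_C/T_H = 1 − 315.93/1783.15 = 0.823.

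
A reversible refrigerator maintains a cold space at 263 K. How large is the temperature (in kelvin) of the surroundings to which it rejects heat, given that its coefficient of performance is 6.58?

T_H ≈ 303 K

COP_R = T_C/(T_H − T_C) ⇒ T_H = T_C·(1 + 1/COP_R) = 263.00 × (1 + 1/6.58) = 303 K.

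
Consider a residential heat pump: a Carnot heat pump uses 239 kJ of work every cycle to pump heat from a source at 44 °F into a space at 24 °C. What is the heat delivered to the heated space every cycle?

T_H = 24 °C → 24 + 273.15 = 297.15 K.
T_C = 44 °F → (44 − 32) × 5/9 = 6.67 °C = 279.82 K.
Reversible heating COP: COP_HP = T_H/(T_H − T_C) = 297.15/17.33 = 17.1433.
Q_H = COP_HP · W = 17.1433 × 239 = 4100 kJ.

Q_H ≈ 4100 kJ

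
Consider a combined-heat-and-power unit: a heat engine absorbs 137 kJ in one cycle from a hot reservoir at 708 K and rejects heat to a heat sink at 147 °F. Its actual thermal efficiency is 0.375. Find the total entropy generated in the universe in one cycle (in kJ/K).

ΔS_univ ≈ 0.0605 kJ/K

T_C = 147 °F → (147 − 32) × 5/9 = 63.89 °C = 337.04 K.
W = η·Q_H = 0.375 × 137 = 51.38 kJ, so Q_C = Q_H − W = 85.62 kJ.
The hot reservoir loses entropy Q_H/T_H = 137/708.00 = 0.1935 kJ/K; the cold reservoir gains Q_C/T_C = 85.62/337.04 = 0.2541 kJ/K.
ΔS_univ = −Q_H/T_H + Q_C/T_C = 0.0605 kJ/K (> 0, since η = 0.375 < η_Carnot = 0.524).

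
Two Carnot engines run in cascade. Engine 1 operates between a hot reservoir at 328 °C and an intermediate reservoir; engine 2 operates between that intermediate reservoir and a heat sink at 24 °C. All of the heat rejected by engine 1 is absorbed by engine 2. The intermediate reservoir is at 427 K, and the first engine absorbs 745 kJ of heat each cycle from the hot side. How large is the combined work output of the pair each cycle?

W_total ≈ 377 kJ

T_H = 328 °C → 328 + 273.15 = 601.15 K.
T_C = 24 °C → 24 + 273.15 = 297.15 K.
Two reversible stages in series are equivalent to a single Carnot engine between T_H and T_C, so η_total = 1 − T_C/T_H = 1 − 297.15/601.15 = 0.5057.
W_total = η_total · Q_H = 0.5057 × 745 = 377 kJ.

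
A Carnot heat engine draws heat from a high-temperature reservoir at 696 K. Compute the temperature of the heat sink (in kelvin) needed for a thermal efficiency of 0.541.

From η = 1 − T_C/T_H, T_C = T_H·(1 − η) = 696.00 × (1 − 0.541) = 319 K.

T_C ≈ 319 K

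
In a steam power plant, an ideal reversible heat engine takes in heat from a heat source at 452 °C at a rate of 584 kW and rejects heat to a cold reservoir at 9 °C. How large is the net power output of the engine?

T_H = 452 °C → 452 + 273.15 = 725.15 K.
T_C = 9 °C → 9 + 273.15 = 282.15 K.
Carnot efficiency: η = 1 − T_C/T_H = 1 − 282.15/725.15 = 0.6109.
W = η·Q_H = 0.6109 × 584 = 357 kW.

Ẇ ≈ 357 kW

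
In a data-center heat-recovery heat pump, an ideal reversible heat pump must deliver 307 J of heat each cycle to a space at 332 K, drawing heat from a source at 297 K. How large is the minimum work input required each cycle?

W_in ≈ 32.4 J

COP_HP = T_H/(T_H − T_C) = 332.00/35.00 = 9.4857.
W = Q_H/COP_HP = 307/9.4857 = 32.4 J.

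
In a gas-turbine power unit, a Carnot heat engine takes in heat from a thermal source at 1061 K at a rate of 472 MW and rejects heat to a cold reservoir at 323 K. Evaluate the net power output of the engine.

Ẇ ≈ 328.3 MW

The Carnot efficiency is η = 1 − T_C/T_H = 1 − 323.00/1061.00 = 0.6956.
W = η·Q_H = 0.6956 × 472 = 328.3 MW.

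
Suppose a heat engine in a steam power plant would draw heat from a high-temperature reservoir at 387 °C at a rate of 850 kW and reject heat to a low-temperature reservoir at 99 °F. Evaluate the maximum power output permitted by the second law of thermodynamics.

T_H = 387 °C → 387 + 273.15 = 660.15 K.
T_C = 99 °F → (99 − 32) × 5/9 = 37.22 °C = 310.37 K.
By the Carnot theorem, η_max = 1 − T_C/T_H = 1 − 310.37/660.15 = 0.5298.
W_max = η_max · Q_H = 0.5298 × 850 = 450.4 kW.

Ẇ_max ≈ 450.4 kW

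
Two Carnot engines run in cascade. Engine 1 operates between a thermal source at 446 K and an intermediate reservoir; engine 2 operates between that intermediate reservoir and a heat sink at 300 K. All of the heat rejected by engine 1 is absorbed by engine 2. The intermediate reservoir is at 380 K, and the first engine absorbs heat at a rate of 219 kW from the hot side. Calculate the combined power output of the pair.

Two reversible stages in series are equivalent to a single Carnot engine between T_H and T_C, so η_total = 1 − T_C/T_H = 1 − 300.00/446.00 = 0.3274.
W_total = η_total · Q_H = 0.3274 × 219 = 71.7 kW.

Ẇ_total ≈ 71.7 kW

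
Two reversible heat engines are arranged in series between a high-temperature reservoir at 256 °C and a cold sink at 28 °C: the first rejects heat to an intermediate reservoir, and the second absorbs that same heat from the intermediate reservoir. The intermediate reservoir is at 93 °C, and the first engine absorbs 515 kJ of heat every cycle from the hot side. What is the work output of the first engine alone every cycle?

T_H = 256 °C → 256 + 273.15 = 529.15 K.
T_C = 28 °C → 28 + 273.15 = 301.15 K.
T_m = 93 °C → 93 + 273.15 = 366.15 K.
First-stage efficiency η₁ = 1 − T_m/T_H = 1 − 366.15/529.15 = 0.3080.
W₁ = η₁·Q_H = 0.3080 × 515 = 159 kJ.

W₁ ≈ 159 kJ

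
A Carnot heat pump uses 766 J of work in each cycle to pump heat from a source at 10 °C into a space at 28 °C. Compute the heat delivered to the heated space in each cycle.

Q_H ≈ 12800 J

T_H = 28 °C → 28 + 273.15 = 301.15 K.
T_C = 10 °C → 10 + 273.15 = 283.15 K.
Reversible heating COP: COP_HP = T_H/(T_H − T_C) = 301.15/18.00 = 16.7306.
Q_H = COP_HP · W = 16.7306 × 766 = 12800 J.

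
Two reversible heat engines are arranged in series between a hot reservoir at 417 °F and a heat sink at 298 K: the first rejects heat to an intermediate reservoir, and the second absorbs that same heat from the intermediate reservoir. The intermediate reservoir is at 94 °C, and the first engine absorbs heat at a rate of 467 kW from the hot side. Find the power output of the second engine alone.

T_H = 417 °F → (417 − 32) × 5/9 = 213.89 °C = 487.04 K.
T_m = 94 °C → 94 + 273.15 = 367.15 K.
Heat entering the second stage: Q_m = Q_H·(T_m/T_H) = 467 × 367.15/487.04 = 352.0 kW.
Second-stage efficiency η₂ = 1 − T_C/T_m = 1 − 298.00/367.15 = 0.1883, so W₂ = η₂·Q_m = 66.30 kW.

Ẇ₂ ≈ 66.30 kW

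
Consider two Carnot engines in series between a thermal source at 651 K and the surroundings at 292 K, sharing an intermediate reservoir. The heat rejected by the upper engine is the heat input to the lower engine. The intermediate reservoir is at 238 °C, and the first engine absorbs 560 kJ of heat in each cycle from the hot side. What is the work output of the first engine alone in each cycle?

T_m = 238 °C → 238 + 273.15 = 511.15 K.
First-stage efficiency η₁ = 1 − T_m/T_H = 1 − 511.15/651.00 = 0.2148.
W₁ = η₁·Q_H = 0.2148 × 560 = 120 kJ.

W₁ ≈ 120 kJ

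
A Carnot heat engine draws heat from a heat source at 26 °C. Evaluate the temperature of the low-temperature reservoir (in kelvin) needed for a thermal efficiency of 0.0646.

T_C ≈ 280 K

T_H = 26 °C → 26 + 273.15 = 299.15 K.
From η = 1 − T_C/T_H, T_C = T_H·(1 − η) = 299.15 × (1 − 0.0646) = 280 K.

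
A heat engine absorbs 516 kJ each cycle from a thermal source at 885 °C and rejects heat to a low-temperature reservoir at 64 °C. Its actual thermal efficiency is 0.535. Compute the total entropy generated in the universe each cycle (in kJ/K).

ΔS_univ ≈ 0.2661 kJ/K

T_H = 885 °C → 885 + 273.15 = 1158.15 K.
T_C = 64 °C → 64 + 273.15 = 337.15 K.
W = η·Q_H = 0.535 × 516 = 276.1 kJ, so Q_C = Q_H − W = 239.9 kJ.
The hot reservoir loses entropy Q_H/T_H = 516/1158.15 = 0.4455 kJ/K; the cold reservoir gains Q_C/T_C = 239.9/337.15 = 0.7117 kJ/K.
ΔS_univ = −Q_H/T_H + Q_C/T_C = 0.2661 kJ/K (> 0, since η = 0.535 < η_Carnot = 0.709).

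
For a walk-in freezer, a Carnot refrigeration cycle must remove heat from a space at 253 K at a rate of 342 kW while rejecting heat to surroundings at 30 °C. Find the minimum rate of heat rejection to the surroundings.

Q̇_H ≈ 409.8 kW

T_H = 30 °C → 30 + 273.15 = 303.15 K.
For a reversible cycle Q_H/Q_C = T_H/T_C, so Q_H = Q_C·T_H/T_C = 342 × 303.15/253.00 = 409.8 kW.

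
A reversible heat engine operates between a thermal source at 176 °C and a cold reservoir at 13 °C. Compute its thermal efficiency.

T_H = 176 °C → 176 + 273.15 = 449.15 K.
T_C = 13 °C → 13 + 273.15 = 286.15 K.
Carnot efficiency: η = 1 − T_C/T_H = 1 − 286.15/449.15 = 0.363.

η ≈ 0.363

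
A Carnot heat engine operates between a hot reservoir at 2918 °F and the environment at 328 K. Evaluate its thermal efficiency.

η ≈ 0.825

T_H = 2918 °F → (2918 − 32) × 5/9 = 1603.33 °C = 1876.48 K.
Since the cycle is reversible, η = 1 − T_C/T_H = 1 − 328.00/1876.48 = 0.825.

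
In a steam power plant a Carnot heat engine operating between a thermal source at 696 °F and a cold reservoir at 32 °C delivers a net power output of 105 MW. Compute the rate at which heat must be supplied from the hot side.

T_H = 696 °F → (696 − 32) × 5/9 = 368.89 °C = 642.04 K.
T_C = 32 °C → 32 + 273.15 = 305.15 K.
For a reversible engine, η = 1 − T_C/T_H = 1 − 305.15/642.04 = 0.5247.
Q_H = W/η = 105/0.5247 = 200 MW.

Q̇_H ≈ 200 MW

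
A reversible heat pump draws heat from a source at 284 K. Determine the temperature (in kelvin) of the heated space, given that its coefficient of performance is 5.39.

COP_HP = T_H/(T_H − T_C) ⇒ T_H = T_C·COP_HP/(COP_HP − 1) = 284.00 × 5.39/(5.39 − 1) = 349 K.

T_H ≈ 349 K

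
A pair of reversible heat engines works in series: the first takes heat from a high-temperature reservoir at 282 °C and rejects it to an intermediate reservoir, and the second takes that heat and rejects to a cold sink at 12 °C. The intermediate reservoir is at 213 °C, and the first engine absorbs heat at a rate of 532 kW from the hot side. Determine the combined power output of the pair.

Ẇ_total ≈ 259 kW

T_H = 282 °C → 282 + 273.15 = 555.15 K.
T_C = 12 °C → 12 + 273.15 = 285.15 K.
Two reversible stages in series are equivalent to a single Carnot engine between T_H and T_C, so η_total = 1 − T_C/T_H = 1 − 285.15/555.15 = 0.4864.
W_total = η_total · Q_H = 0.4864 × 532 = 259 kW.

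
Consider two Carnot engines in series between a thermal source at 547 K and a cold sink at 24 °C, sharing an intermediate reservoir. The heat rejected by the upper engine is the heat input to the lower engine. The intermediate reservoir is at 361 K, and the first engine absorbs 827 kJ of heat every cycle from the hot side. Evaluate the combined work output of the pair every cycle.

T_C = 24 °C → 24 + 273.15 = 297.15 K.
Two reversible stages in series are equivalent to a single Carnot engine between T_H and T_C, so η_total = 1 − T_C/T_H = 1 − 297.15/547.00 = 0.4568.
W_total = η_total · Q_H = 0.4568 × 827 = 378 kJ.

W_total ≈ 378 kJ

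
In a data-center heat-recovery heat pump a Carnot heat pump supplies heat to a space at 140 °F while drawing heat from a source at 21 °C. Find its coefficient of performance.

COP_HP ≈ 8.54

T_H = 140 °F → (140 − 32) × 5/9 = 60.00 °C = 333.15 K.
T_C = 21 °C → 21 + 273.15 = 294.15 K.
The Carnot heat-pump COP is COP_HP = T_H/(T_H − T_C) = 333.15/(333.15 − 294.15) = 8.54.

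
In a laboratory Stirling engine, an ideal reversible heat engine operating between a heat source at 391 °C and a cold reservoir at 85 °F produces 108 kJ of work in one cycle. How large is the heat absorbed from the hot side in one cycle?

T_H = 391 °C → 391 + 273.15 = 664.15 K.
T_C = 85 °F → (85 − 32) × 5/9 = 29.44 °C = 302.59 K.
Since the cycle is reversible, η = 1 − T_C/T_H = 1 − 302.59/664.15 = 0.5444.
Q_H = W/η = 108/0.5444 = 198 kJ.

Q_H ≈ 198 kJ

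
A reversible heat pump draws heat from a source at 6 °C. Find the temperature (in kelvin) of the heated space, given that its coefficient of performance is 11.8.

T_H ≈ 305 K

T_C = 6 °C → 6 + 273.15 = 279.15 K.
COP_HP = T_H/(T_H − T_C) ⇒ T_H = T_C·COP_HP/(COP_HP − 1) = 279.15 × 11.8/(11.8 − 1) = 305 K.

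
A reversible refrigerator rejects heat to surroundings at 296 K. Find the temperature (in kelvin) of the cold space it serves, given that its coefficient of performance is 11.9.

COP_R = T_C/(T_H − T_C) ⇒ T_C = T_H·COP_R/(1 + COP_R) = 296.00 × 11.9/(1 + 11.9) = 273 K.

T_C ≈ 273 K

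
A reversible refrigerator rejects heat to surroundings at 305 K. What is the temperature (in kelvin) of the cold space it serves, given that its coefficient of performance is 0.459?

COP_R = T_C/(T_H − T_C) ⇒ T_C = T_H·COP_R/(1 + COP_R) = 305.00 × 0.459/(1 + 0.459) = 96.0 K.

T_C ≈ 96.0 K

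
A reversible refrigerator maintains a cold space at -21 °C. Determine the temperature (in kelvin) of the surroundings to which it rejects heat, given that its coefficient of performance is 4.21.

T_H ≈ 312 K

T_C = -21 °C → -21 + 273.15 = 252.15 K.
COP_R = T_C/(T_H − T_C) ⇒ T_H = T_C·(1 + 1/COP_R) = 252.15 × (1 + 1/4.21) = 312 K.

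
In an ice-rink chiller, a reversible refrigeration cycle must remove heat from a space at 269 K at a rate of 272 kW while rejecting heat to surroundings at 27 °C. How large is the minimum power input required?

Ẇ_in ≈ 31.5 kW

T_H = 27 °C → 27 + 273.15 = 300.15 K.
For a reversible refrigerator, COP_R = T_C/(T_H − T_C) = 269.00/31.15 = 8.6356.
W = Q_C/COP_R = 272/8.6356 = 31.5 kW.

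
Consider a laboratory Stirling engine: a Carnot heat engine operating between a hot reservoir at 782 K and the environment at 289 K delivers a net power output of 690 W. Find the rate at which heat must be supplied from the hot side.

Q̇_H ≈ 1090 W

η_rev = 1 − T_C/T_H = 1 − 289.00/782.00 = 0.6304.
Q_H = W/η = 690/0.6304 = 1090 W.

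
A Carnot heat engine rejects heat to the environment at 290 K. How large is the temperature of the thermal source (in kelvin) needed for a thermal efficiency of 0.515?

From η = 1 − T_C/T_H, solving for T_H gives T_H = T_C/(1 − η) = 290.00/(1 − 0.515) = 598 K.

T_H ≈ 598 K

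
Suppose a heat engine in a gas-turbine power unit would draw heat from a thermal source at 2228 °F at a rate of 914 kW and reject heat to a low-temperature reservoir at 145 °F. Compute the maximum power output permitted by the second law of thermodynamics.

T_H = 2228 °F → (2228 − 32) × 5/9 = 1220.00 °C = 1493.15 K.
T_C = 145 °F → (145 − 32) × 5/9 = 62.78 °C = 335.93 K.
The second-law ceiling is the Carnot efficiency, η_max = 1 − T_C/T_H = 1 − 335.93/1493.15 = 0.7750.
W_max = η_max · Q_H = 0.7750 × 914 = 708.4 kW.

Ẇ_max ≈ 708.4 kW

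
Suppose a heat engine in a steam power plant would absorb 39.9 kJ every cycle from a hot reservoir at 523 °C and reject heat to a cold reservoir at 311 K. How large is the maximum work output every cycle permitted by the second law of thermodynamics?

T_H = 523 °C → 523 + 273.15 = 796.15 K.
The upper bound on efficiency is η_max = 1 − T_C/T_H = 1 − 311.00/796.15 = 0.6094.
W_max = η_max · Q_H = 0.6094 × 39.9 = 24.3 kJ.

W_max ≈ 24.3 kJ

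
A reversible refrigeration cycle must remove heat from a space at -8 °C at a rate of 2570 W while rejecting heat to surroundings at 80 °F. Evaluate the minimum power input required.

T_H = 80 °F → (80 − 32) × 5/9 = 26.67 °C = 299.82 K.
T_C = -8 °C → -8 + 273.15 = 265.15 K.
COP_R = T_C/(T_H − T_C) = 265.15/34.67 = 7.6486.
W = Q_C/COP_R = 2570/7.6486 = 336.0 W.

Ẇ_in ≈ 336.0 W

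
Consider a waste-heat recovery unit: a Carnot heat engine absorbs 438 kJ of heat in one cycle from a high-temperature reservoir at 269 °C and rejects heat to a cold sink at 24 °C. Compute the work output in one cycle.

W ≈ 198 kJ

T_H = 269 °C → 269 + 273.15 = 542.15 K.
T_C = 24 °C → 24 + 273.15 = 297.15 K.
For a reversible engine, η = 1 − T_C/T_H = 1 − 297.15/542.15 = 0.4519.
W = η·Q_H = 0.4519 × 438 = 198 kJ.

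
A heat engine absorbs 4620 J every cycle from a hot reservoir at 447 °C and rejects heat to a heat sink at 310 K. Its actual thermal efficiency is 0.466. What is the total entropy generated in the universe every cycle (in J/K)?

T_H = 447 °C → 447 + 273.15 = 720.15 K.
W = η·Q_H = 0.466 × 4620 = 2153 J, so Q_C = Q_H − W = 2467 J.
The hot reservoir loses entropy Q_H/T_H = 4620/720.15 = 6.415 J/K; the cold reservoir gains Q_C/T_C = 2467/310.00 = 7.958 J/K.
ΔS_univ = −Q_H/T_H + Q_C/T_C = 1.54 J/K (> 0, since η = 0.466 < η_Carnot = 0.570).

ΔS_univ ≈ 1.54 J/K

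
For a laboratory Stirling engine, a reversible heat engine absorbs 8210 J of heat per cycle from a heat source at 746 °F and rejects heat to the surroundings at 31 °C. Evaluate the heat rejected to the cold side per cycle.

T_H = 746 °F → (746 − 32) × 5/9 = 396.67 °C = 669.82 K.
T_C = 31 °C → 31 + 273.15 = 304.15 K.
Carnot efficiency: η = 1 − T_C/T_H = 1 − 304.15/669.82 = 0.5459.
For a reversible cycle Q_C/Q_H = T_C/T_H, so Q_C = 8210 × 304.15/669.82 = 3730 J.

Q_C ≈ 3730 J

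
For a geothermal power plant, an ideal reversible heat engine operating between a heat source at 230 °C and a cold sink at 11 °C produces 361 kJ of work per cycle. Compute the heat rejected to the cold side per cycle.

T_H = 230 °C → 230 + 273.15 = 503.15 K.
T_C = 11 °C → 11 + 273.15 = 284.15 K.
η_rev = 1 − T_C/T_H = 1 − 284.15/503.15 = 0.4353.
Since Q_C/Q_H = T_C/T_H and Q_H = W/η, Q_C = W·T_C/(T_H − T_C) = 361 × 284.15/219.00 = 468 kJ.

Q_C ≈ 468 kJ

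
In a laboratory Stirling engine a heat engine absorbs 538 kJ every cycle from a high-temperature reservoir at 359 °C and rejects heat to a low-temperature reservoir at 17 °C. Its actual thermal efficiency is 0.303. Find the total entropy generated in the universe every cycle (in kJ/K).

ΔS_univ ≈ 0.441 kJ/K

T_H = 359 °C → 359 + 273.15 = 632.15 K.
T_C = 17 °C → 17 + 273.15 = 290.15 K.
W = η·Q_H = 0.303 × 538 = 163.0 kJ, so Q_C = Q_H − W = 375.0 kJ.
Reservoir entropy changes: ΔS_H = −Q_H/T_H = −538/632.15 = -0.8511 kJ/K and ΔS_C = +Q_C/T_C = 375.0/290.15 = 1.292 kJ/K.
ΔS_univ = −Q_H/T_H + Q_C/T_C = 0.441 kJ/K (> 0, since η = 0.303 < η_Carnot = 0.541).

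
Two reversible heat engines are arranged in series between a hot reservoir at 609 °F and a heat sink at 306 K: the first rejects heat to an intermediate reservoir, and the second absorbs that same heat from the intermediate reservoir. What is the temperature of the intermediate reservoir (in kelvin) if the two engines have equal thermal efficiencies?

T_H = 609 °F → (609 − 32) × 5/9 = 320.56 °C = 593.71 K.
Equal efficiencies require 1 − T_m/T_H = 1 − T_C/T_m, i.e. T_m/T_H = T_C/T_m, so T_m = √(T_H·T_C) = √(593.71 × 306.00) = 426 K.

T_m ≈ 426 K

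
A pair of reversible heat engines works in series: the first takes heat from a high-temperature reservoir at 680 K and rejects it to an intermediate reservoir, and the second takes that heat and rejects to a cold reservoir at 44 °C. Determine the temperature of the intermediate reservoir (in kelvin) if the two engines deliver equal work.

T_m ≈ 498.6 K

T_C = 44 °C → 44 + 273.15 = 317.15 K.
For reversible stages Q_m = Q_H·(T_m/T_H). Setting W₁ = Q_H(1 − T_m/T_H) equal to W₂ = Q_m(1 − T_C/T_m) = Q_H·(T_m − T_C)/T_H gives T_H − T_m = T_m − T_C, so T_m = (T_H + T_C)/2 = (680.00 + 317.15)/2 = 498.6 K.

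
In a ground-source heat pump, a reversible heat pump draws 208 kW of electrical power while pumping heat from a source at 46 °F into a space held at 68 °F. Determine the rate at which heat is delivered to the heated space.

Q̇_H ≈ 4990 kW

T_H = 68 °F → (68 − 32) × 5/9 = 20.00 °C = 293.15 K.
T_C = 46 °F → (46 − 32) × 5/9 = 7.78 °C = 280.93 K.
The Carnot heat-pump COP is COP_HP = T_H/(T_H − T_C) = 293.15/12.22 = 23.9850.
Q_H = COP_HP · W = 23.9850 × 208 = 4990 kW.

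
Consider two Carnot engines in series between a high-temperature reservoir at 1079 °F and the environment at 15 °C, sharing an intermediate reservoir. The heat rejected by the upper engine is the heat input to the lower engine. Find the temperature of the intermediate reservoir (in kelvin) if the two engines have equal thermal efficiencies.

T_H = 1079 °F → (1079 − 32) × 5/9 = 581.67 °C = 854.82 K.
T_C = 15 °C → 15 + 273.15 = 288.15 K.
Equal efficiencies require 1 − T_m/T_H = 1 − T_C/T_m, i.e. T_m/T_H = T_C/T_m, so T_m = √(T_H·T_C) = √(854.82 × 288.15) = 496 K.

T_m ≈ 496 K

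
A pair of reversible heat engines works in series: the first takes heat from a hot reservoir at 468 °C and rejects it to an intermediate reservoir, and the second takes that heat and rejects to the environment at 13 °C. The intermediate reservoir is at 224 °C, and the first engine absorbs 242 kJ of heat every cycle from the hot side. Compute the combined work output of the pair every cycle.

T_H = 468 °C → 468 + 273.15 = 741.15 K.
T_C = 13 °C → 13 + 273.15 = 286.15 K.
Two reversible stages in series are equivalent to a single Carnot engine between T_H and T_C, so η_total = 1 − T_C/T_H = 1 − 286.15/741.15 = 0.6139.
W_total = η_total · Q_H = 0.6139 × 242 = 149 kJ.

W_total ≈ 149 kJ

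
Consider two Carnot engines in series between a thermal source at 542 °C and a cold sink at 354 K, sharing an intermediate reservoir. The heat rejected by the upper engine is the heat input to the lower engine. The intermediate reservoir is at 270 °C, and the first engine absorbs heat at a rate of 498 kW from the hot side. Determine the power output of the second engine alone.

Ẇ₂ ≈ 116 kW

T_H = 542 °C → 542 + 273.15 = 815.15 K.
T_m = 270 °C → 270 + 273.15 = 543.15 K.
Heat entering the second stage: Q_m = Q_H·(T_m/T_H) = 498 × 543.15/815.15 = 332 kW.
Second-stage efficiency η₂ = 1 − T_C/T_m = 1 − 354.00/543.15 = 0.3482, so W₂ = η₂·Q_m = 116 kW.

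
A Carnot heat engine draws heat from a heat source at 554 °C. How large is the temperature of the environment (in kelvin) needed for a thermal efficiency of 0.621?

T_C ≈ 313 K

T_H = 554 °C → 554 + 273.15 = 827.15 K.
From η = 1 − T_C/T_H, T_C = T_H·(1 − η) = 827.15 × (1 − 0.621) = 313 K.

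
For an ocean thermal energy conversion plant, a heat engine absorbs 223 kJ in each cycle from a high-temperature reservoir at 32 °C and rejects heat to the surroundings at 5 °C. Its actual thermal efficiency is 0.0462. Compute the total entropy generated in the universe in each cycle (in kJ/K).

ΔS_univ ≈ 0.0339 kJ/K

T_H = 32 °C → 32 + 273.15 = 305.15 K.
T_C = 5 °C → 5 + 273.15 = 278.15 K.
W = η·Q_H = 0.0462 × 223 = 10.30 kJ, so Q_C = Q_H − W = 212.7 kJ.
Entropy balance on the reservoirs: −Q_H/T_H = -0.7308 kJ/K, +Q_C/T_C = 0.7647 kJ/K.
ΔS_univ = −Q_H/T_H + Q_C/T_C = 0.0339 kJ/K (> 0, since η = 0.0462 < η_Carnot = 0.088).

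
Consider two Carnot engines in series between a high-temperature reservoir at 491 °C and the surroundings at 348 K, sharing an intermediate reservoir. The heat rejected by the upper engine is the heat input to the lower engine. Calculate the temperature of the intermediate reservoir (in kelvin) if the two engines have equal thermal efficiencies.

T_H = 491 °C → 491 + 273.15 = 764.15 K.
Equal efficiencies require 1 − T_m/T_H = 1 − T_C/T_m, i.e. T_m/T_H = T_C/T_m, so T_m = √(T_H·T_C) = √(764.15 × 348.00) = 515.7 K.

T_m ≈ 515.7 K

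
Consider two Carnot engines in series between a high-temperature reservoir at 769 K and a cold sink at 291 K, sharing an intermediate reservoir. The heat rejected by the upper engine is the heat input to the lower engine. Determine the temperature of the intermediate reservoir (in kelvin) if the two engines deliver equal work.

T_m ≈ 530 K

For reversible stages Q_m = Q_H·(T_m/T_H). Setting W₁ = Q_H(1 − T_m/T_H) equal to W₂ = Q_m(1 − T_C/T_m) = Q_H·(T_m − T_C)/T_H gives T_H − T_m = T_m − T_C, so T_m = (T_H + T_C)/2 = (769.00 + 291.00)/2 = 530 K.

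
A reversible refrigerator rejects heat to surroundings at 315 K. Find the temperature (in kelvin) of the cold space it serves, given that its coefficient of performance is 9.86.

COP_R = T_C/(T_H − T_C) ⇒ T_C = T_H·COP_R/(1 + COP_R) = 315.00 × 9.86/(1 + 9.86) = 286 K.

T_C ≈ 286 K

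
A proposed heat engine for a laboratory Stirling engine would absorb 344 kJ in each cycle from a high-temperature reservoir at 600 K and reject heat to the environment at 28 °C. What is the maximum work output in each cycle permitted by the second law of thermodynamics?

W_max ≈ 171 kJ

T_C = 28 °C → 28 + 273.15 = 301.15 K.
The upper bound on efficiency is η_max = 1 − T_C/T_H = 1 − 301.15/600.00 = 0.4981.
W_max = η_max · Q_H = 0.4981 × 344 = 171 kJ.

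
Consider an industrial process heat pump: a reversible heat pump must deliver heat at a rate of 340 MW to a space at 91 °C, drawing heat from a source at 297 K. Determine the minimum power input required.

Ẇ_in ≈ 62.7 MW

T_H = 91 °C → 91 + 273.15 = 364.15 K.
For a reversible heat pump, COP_HP = T_H/(T_H − T_C) = 364.15/67.15 = 5.4229.
W = Q_H/COP_HP = 340/5.4229 = 62.7 MW.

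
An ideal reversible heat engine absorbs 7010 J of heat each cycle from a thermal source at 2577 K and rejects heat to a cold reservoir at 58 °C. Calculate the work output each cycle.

W ≈ 6110 J

T_C = 58 °C → 58 + 273.15 = 331.15 K.
For a reversible engine, η = 1 − T_C/T_H = 1 − 331.15/2577.00 = 0.8715.
W = η·Q_H = 0.8715 × 7010 = 6110 J.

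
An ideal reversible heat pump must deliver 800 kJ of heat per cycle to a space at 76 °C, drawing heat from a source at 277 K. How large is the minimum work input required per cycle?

T_H = 76 °C → 76 + 273.15 = 349.15 K.
For a reversible heat pump, COP_HP = T_H/(T_H − T_C) = 349.15/72.15 = 4.8392.
W = Q_H/COP_HP = 800/4.8392 = 165 kJ.

W_in ≈ 165 kJ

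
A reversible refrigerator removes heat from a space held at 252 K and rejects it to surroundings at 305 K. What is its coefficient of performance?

For a reversible refrigerator, COP_R = T_C/(T_H − T_C) = 252.00/(305.00 − 252.00) = 4.755.

COP_R ≈ 4.755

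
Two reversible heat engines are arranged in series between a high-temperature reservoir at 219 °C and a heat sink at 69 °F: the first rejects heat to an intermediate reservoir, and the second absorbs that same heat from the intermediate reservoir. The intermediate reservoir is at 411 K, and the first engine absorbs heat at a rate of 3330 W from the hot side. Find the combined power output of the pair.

Ẇ_total ≈ 1340 W

T_H = 219 °C → 219 + 273.15 = 492.15 K.
T_C = 69 °F → (69 − 32) × 5/9 = 20.56 °C = 293.71 K.
Two reversible stages in series are equivalent to a single Carnot engine between T_H and T_C, so η_total = 1 − T_C/T_H = 1 − 293.71/492.15 = 0.4032.
W_total = η_total · Q_H = 0.4032 × 3330 = 1340 W.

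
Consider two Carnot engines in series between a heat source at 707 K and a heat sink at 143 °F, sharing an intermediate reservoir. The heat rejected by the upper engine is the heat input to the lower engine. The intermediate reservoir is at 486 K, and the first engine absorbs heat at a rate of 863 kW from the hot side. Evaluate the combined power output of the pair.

T_C = 143 °F → (143 − 32) × 5/9 = 61.67 °C = 334.82 K.
Two reversible stages in series are equivalent to a single Carnot engine between T_H and T_C, so η_total = 1 − T_C/T_H = 1 − 334.82/707.00 = 0.5264.
W_total = η_total · Q_H = 0.5264 × 863 = 454.3 kW.

Ẇ_total ≈ 454.3 kW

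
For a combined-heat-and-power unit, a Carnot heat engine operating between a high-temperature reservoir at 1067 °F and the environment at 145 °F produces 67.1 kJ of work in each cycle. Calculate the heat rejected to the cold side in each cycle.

Q_C ≈ 44.0 kJ

T_H = 1067 °F → (1067 − 32) × 5/9 = 575.00 °C = 848.15 K.
T_C = 145 °F → (145 − 32) × 5/9 = 62.78 °C = 335.93 K.
For a reversible engine, η = 1 − T_C/T_H = 1 − 335.93/848.15 = 0.6039.
Since Q_C/Q_H = T_C/T_H and Q_H = W/η, Q_C = W·T_C/(T_H − T_C) = 67.1 × 335.93/512.22 = 44.0 kJ.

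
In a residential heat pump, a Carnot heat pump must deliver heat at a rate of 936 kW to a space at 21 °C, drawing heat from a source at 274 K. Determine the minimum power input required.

Ẇ_in ≈ 64.12 kW

T_H = 21 °C → 21 + 273.15 = 294.15 K.
COP_HP = T_H/(T_H − T_C) = 294.15/20.15 = 14.5980.
W = Q_H/COP_HP = 936/14.5980 = 64.12 kW.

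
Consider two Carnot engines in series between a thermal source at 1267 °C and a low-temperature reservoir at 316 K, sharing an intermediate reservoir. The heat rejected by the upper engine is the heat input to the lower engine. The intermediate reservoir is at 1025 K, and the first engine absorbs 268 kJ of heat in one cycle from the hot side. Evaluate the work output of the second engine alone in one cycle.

T_H = 1267 °C → 1267 + 273.15 = 1540.15 K.
Heat entering the second stage: Q_m = Q_H·(T_m/T_H) = 268 × 1025.00/1540.15 = 178.4 kJ.
Second-stage efficiency η₂ = 1 − T_C/T_m = 1 − 316.00/1025.00 = 0.6917, so W₂ = η₂·Q_m = 123.4 kJ.

W₂ ≈ 123.4 kJ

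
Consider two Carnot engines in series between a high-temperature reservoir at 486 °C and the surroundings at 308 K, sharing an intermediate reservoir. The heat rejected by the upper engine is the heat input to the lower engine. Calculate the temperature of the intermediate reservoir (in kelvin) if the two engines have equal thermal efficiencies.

T_H = 486 °C → 486 + 273.15 = 759.15 K.
Equal efficiencies require 1 − T_m/T_H = 1 − T_C/T_m, i.e. T_m/T_H = T_C/T_m, so T_m = √(T_H·T_C) = √(759.15 × 308.00) = 483.5 K.

T_m ≈ 483.5 K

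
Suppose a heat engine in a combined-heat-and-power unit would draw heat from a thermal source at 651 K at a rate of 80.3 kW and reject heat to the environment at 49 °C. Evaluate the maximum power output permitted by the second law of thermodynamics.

Ẇ_max ≈ 40.56 kW

T_C = 49 °C → 49 + 273.15 = 322.15 K.
By the Carnot theorem, η_max = 1 − T_C/T_H = 1 − 322.15/651.00 = 0.5051.
W_max = η_max · Q_H = 0.5051 × 80.3 = 40.56 kW.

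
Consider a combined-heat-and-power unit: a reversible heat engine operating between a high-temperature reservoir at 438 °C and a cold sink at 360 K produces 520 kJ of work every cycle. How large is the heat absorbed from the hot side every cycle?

Q_H ≈ 1050 kJ

T_H = 438 °C → 438 + 273.15 = 711.15 K.
The Carnot efficiency is η = 1 − T_C/T_H = 1 − 360.00/711.15 = 0.4938.
Q_H = W/η = 520/0.4938 = 1050 kJ.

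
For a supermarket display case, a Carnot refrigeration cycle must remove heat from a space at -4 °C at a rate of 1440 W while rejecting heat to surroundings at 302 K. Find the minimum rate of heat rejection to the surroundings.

Q̇_H ≈ 1616 W

T_C = -4 °C → -4 + 273.15 = 269.15 K.
For a reversible cycle Q_H/Q_C = T_H/T_C, so Q_H = Q_C·T_H/T_C = 1440 × 302.00/269.15 = 1616 W.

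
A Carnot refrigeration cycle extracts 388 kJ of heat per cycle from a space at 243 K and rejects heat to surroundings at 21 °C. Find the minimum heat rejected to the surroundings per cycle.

T_H = 21 °C → 21 + 273.15 = 294.15 K.
For a reversible cycle Q_H/Q_C = T_H/T_C, so Q_H = Q_C·T_H/T_C = 388 × 294.15/243.00 = 470 kJ.

Q_H ≈ 470 kJ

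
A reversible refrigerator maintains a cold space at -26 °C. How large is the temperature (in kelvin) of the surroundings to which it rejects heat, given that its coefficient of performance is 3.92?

T_H ≈ 310.2 K

T_C = -26 °C → -26 + 273.15 = 247.15 K.
COP_R = T_C/(T_H − T_C) ⇒ T_H = T_C·(1 + 1/COP_R) = 247.15 × (1 + 1/3.92) = 310.2 K.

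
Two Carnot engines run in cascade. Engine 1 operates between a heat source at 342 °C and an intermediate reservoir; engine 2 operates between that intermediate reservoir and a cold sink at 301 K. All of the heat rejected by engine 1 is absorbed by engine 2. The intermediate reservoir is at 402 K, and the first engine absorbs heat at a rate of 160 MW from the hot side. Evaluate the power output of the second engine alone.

Ẇ₂ ≈ 26.27 MW

T_H = 342 °C → 342 + 273.15 = 615.15 K.
Heat entering the second stage: Q_m = Q_H·(T_m/T_H) = 160 × 402.00/615.15 = 104.6 MW.
Second-stage efficiency η₂ = 1 − T_C/T_m = 1 − 301.00/402.00 = 0.2512, so W₂ = η₂·Q_m = 26.27 MW.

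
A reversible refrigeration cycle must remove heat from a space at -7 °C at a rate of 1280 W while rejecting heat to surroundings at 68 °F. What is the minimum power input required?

Ẇ_in ≈ 129.9 W

T_H = 68 °F → (68 − 32) × 5/9 = 20.00 °C = 293.15 K.
T_C = -7 °C → -7 + 273.15 = 266.15 K.
For a reversible refrigerator, COP_R = T_C/(T_H − T_C) = 266.15/27.00 = 9.8574.
W = Q_C/COP_R = 1280/9.8574 = 129.9 W.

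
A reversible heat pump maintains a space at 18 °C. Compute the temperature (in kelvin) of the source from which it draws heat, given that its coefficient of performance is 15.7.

T_H = 18 °C → 18 + 273.15 = 291.15 K.
COP_HP = T_H/(T_H − T_C) ⇒ T_C = T_H·(COP_HP − 1)/COP_HP = 291.15 × (15.7 − 1)/15.7 = 273 K.

T_C ≈ 273 K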